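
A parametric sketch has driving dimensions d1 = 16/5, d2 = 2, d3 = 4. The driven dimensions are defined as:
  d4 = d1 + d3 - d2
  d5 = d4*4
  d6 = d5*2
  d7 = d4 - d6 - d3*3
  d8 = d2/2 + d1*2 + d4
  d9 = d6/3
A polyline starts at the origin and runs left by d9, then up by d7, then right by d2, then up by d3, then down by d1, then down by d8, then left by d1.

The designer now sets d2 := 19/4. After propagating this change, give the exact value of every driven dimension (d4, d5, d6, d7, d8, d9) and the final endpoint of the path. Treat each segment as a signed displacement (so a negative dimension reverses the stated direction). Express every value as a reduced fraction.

Apply edit: d2 := 19/4
  d4 = d1 + d3 - d2 = 49/20
  d5 = d4*4 = 49/5
  d6 = d5*2 = 98/5
  d7 = d4 - d6 - d3*3 = -583/20
  d8 = d2/2 + d1*2 + d4 = 449/40
  d9 = d6/3 = 98/15
Walk from origin (0, 0):
  seg 1: left by d9 = 98/15 → (-98/15, 0)
  seg 2: up by d7 = -583/20 → (-98/15, -583/20)
  seg 3: right by d2 = 19/4 → (-107/60, -583/20)
  seg 4: up by d3 = 4 → (-107/60, -503/20)
  seg 5: down by d1 = 16/5 → (-107/60, -567/20)
  seg 6: down by d8 = 449/40 → (-107/60, -1583/40)
  seg 7: left by d1 = 16/5 → (-299/60, -1583/40)

d4 = 49/20
d5 = 49/5
d6 = 98/5
d7 = -583/20
d8 = 449/40
d9 = 98/15
endpoint = (-299/60, -1583/40)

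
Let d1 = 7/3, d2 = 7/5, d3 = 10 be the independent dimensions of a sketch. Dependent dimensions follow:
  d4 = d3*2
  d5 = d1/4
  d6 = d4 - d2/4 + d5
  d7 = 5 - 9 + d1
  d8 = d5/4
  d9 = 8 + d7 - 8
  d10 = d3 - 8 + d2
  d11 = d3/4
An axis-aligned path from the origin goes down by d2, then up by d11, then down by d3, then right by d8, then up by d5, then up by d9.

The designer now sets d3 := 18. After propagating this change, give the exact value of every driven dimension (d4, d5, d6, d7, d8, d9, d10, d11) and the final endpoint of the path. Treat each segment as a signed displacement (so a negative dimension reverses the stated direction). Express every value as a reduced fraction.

Apply edit: d3 := 18
  d4 = d3*2 = 36
  d5 = d1/4 = 7/12
  d6 = d4 - d2/4 + d5 = 1087/30
  d7 = 5 - 9 + d1 = -5/3
  d8 = d5/4 = 7/48
  d9 = 8 + d7 - 8 = -5/3
  d10 = d3 - 8 + d2 = 57/5
  d11 = d3/4 = 9/2
Walk from origin (0, 0):
  seg 1: down by d2 = 7/5 → (0, -7/5)
  seg 2: up by d11 = 9/2 → (0, 31/10)
  seg 3: down by d3 = 18 → (0, -149/10)
  seg 4: right by d8 = 7/48 → (7/48, -149/10)
  seg 5: up by d5 = 7/12 → (7/48, -859/60)
  seg 6: up by d9 = -5/3 → (7/48, -959/60)

d4 = 36
d5 = 7/12
d6 = 1087/30
d7 = -5/3
d8 = 7/48
d9 = -5/3
d10 = 57/5
d11 = 9/2
endpoint = (7/48, -959/60)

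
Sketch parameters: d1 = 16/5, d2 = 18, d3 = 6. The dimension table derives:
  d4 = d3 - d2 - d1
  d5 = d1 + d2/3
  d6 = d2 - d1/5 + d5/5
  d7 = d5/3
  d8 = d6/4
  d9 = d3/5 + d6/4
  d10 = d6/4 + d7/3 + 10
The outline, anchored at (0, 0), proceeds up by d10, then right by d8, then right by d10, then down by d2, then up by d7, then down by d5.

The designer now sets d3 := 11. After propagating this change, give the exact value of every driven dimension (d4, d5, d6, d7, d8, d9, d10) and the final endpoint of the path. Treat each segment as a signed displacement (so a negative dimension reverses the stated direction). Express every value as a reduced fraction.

Apply edit: d3 := 11
  d4 = d3 - d2 - d1 = -51/5
  d5 = d1 + d2/3 = 46/5
  d6 = d2 - d1/5 + d5/5 = 96/5
  d7 = d5/3 = 46/15
  d8 = d6/4 = 24/5
  d9 = d3/5 + d6/4 = 7
  d10 = d6/4 + d7/3 + 10 = 712/45
Walk from origin (0, 0):
  seg 1: up by d10 = 712/45 → (0, 712/45)
  seg 2: right by d8 = 24/5 → (24/5, 712/45)
  seg 3: right by d10 = 712/45 → (928/45, 712/45)
  seg 4: down by d2 = 18 → (928/45, -98/45)
  seg 5: up by d7 = 46/15 → (928/45, 8/9)
  seg 6: down by d5 = 46/5 → (928/45, -374/45)

d4 = -51/5
d5 = 46/5
d6 = 96/5
d7 = 46/15
d8 = 24/5
d9 = 7
d10 = 712/45
endpoint = (928/45, -374/45)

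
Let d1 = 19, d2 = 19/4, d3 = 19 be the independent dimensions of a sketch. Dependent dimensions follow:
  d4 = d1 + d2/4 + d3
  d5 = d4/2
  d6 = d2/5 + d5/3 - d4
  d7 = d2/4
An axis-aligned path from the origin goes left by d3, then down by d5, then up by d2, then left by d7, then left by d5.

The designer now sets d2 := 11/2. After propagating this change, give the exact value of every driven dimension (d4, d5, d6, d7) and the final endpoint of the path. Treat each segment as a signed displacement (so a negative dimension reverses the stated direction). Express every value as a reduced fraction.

Apply edit: d2 := 11/2
  d4 = d1 + d2/4 + d3 = 315/8
  d5 = d4/2 = 315/16
  d6 = d2/5 + d5/3 - d4 = -2537/80
  d7 = d2/4 = 11/8
Walk from origin (0, 0):
  seg 1: left by d3 = 19 → (-19, 0)
  seg 2: down by d5 = 315/16 → (-19, -315/16)
  seg 3: up by d2 = 11/2 → (-19, -227/16)
  seg 4: left by d7 = 11/8 → (-163/8, -227/16)
  seg 5: left by d5 = 315/16 → (-641/16, -227/16)

d4 = 315/8
d5 = 315/16
d6 = -2537/80
d7 = 11/8
endpoint = (-641/16, -227/16)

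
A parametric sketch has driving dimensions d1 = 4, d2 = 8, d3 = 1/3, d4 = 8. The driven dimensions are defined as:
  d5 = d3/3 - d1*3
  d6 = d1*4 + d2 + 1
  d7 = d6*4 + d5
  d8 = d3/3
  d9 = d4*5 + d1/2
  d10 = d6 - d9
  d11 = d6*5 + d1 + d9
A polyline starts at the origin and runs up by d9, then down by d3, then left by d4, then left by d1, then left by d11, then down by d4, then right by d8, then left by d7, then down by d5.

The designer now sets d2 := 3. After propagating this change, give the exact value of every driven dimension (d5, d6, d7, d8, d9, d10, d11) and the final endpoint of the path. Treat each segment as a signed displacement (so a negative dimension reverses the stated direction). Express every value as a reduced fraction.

d5 = -107/9
d6 = 20
d7 = 613/9
d8 = 1/9
d9 = 42
d10 = -22
d11 = 146
endpoint = (-226, 410/9)

Apply edit: d2 := 3
  d5 = d3/3 - d1*3 = -107/9
  d6 = d1*4 + d2 + 1 = 20
  d7 = d6*4 + d5 = 613/9
  d8 = d3/3 = 1/9
  d9 = d4*5 + d1/2 = 42
  d10 = d6 - d9 = -22
  d11 = d6*5 + d1 + d9 = 146
Walk from origin (0, 0):
  seg 1: up by d9 = 42 → (0, 42)
  seg 2: down by d3 = 1/3 → (0, 125/3)
  seg 3: left by d4 = 8 → (-8, 125/3)
  seg 4: left by d1 = 4 → (-12, 125/3)
  seg 5: left by d11 = 146 → (-158, 125/3)
  seg 6: down by d4 = 8 → (-158, 101/3)
  seg 7: right by d8 = 1/9 → (-1421/9, 101/3)
  seg 8: left by d7 = 613/9 → (-226, 101/3)
  seg 9: down by d5 = -107/9 → (-226, 410/9)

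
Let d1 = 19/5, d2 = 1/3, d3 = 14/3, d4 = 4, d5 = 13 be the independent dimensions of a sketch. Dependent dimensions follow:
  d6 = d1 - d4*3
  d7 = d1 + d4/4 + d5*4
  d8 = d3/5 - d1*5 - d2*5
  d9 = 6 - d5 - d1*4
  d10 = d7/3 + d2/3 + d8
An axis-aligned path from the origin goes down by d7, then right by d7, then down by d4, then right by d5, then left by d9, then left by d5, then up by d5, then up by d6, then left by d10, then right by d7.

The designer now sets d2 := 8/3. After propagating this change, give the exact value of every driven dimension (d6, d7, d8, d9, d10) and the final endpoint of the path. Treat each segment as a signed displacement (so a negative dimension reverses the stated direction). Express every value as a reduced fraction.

Apply edit: d2 := 8/3
  d6 = d1 - d4*3 = -41/5
  d7 = d1 + d4/4 + d5*4 = 284/5
  d8 = d3/5 - d1*5 - d2*5 = -157/5
  d9 = 6 - d5 - d1*4 = -111/5
  d10 = d7/3 + d2/3 + d8 = -521/45
Walk from origin (0, 0):
  seg 1: down by d7 = 284/5 → (0, -284/5)
  seg 2: right by d7 = 284/5 → (284/5, -284/5)
  seg 3: down by d4 = 4 → (284/5, -304/5)
  seg 4: right by d5 = 13 → (349/5, -304/5)
  seg 5: left by d9 = -111/5 → (92, -304/5)
  seg 6: left by d5 = 13 → (79, -304/5)
  seg 7: up by d5 = 13 → (79, -239/5)
  seg 8: up by d6 = -41/5 → (79, -56)
  seg 9: left by d10 = -521/45 → (4076/45, -56)
  seg 10: right by d7 = 284/5 → (6632/45, -56)

d6 = -41/5
d7 = 284/5
d8 = -157/5
d9 = -111/5
d10 = -521/45
endpoint = (6632/45, -56)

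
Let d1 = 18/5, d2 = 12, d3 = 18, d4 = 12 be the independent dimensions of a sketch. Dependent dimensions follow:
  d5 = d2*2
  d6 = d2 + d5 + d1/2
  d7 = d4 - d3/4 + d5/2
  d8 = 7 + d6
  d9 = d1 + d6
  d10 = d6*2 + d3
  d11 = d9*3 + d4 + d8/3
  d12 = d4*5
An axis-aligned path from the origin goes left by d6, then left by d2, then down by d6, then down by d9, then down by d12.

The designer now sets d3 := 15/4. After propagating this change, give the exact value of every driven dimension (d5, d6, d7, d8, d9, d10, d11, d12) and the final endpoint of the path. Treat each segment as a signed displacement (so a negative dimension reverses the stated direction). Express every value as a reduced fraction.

Apply edit: d3 := 15/4
  d5 = d2*2 = 24
  d6 = d2 + d5 + d1/2 = 189/5
  d7 = d4 - d3/4 + d5/2 = 369/16
  d8 = 7 + d6 = 224/5
  d9 = d1 + d6 = 207/5
  d10 = d6*2 + d3 = 1587/20
  d11 = d9*3 + d4 + d8/3 = 2267/15
  d12 = d4*5 = 60
Walk from origin (0, 0):
  seg 1: left by d6 = 189/5 → (-189/5, 0)
  seg 2: left by d2 = 12 → (-249/5, 0)
  seg 3: down by d6 = 189/5 → (-249/5, -189/5)
  seg 4: down by d9 = 207/5 → (-249/5, -396/5)
  seg 5: down by d12 = 60 → (-249/5, -696/5)

d5 = 24
d6 = 189/5
d7 = 369/16
d8 = 224/5
d9 = 207/5
d10 = 1587/20
d11 = 2267/15
d12 = 60
endpoint = (-249/5, -696/5)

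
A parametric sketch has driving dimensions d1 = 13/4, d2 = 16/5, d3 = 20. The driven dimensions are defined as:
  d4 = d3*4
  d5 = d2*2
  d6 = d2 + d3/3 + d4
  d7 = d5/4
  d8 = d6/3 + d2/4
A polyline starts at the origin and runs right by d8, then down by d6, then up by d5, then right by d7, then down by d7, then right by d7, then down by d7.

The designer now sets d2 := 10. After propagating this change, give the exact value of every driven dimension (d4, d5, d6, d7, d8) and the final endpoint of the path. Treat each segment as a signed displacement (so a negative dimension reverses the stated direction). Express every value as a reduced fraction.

Apply edit: d2 := 10
  d4 = d3*4 = 80
  d5 = d2*2 = 20
  d6 = d2 + d3/3 + d4 = 290/3
  d7 = d5/4 = 5
  d8 = d6/3 + d2/4 = 625/18
Walk from origin (0, 0):
  seg 1: right by d8 = 625/18 → (625/18, 0)
  seg 2: down by d6 = 290/3 → (625/18, -290/3)
  seg 3: up by d5 = 20 → (625/18, -230/3)
  seg 4: right by d7 = 5 → (715/18, -230/3)
  seg 5: down by d7 = 5 → (715/18, -245/3)
  seg 6: right by d7 = 5 → (805/18, -245/3)
  seg 7: down by d7 = 5 → (805/18, -260/3)

d4 = 80
d5 = 20
d6 = 290/3
d7 = 5
d8 = 625/18
endpoint = (805/18, -260/3)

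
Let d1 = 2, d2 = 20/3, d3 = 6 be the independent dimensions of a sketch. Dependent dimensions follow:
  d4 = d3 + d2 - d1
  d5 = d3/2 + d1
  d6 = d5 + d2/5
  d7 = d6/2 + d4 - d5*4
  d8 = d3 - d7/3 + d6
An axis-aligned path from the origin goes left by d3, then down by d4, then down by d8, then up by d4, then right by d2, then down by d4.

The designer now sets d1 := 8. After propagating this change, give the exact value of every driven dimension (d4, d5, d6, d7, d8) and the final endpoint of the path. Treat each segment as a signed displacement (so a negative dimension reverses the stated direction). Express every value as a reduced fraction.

Apply edit: d1 := 8
  d4 = d3 + d2 - d1 = 14/3
  d5 = d3/2 + d1 = 11
  d6 = d5 + d2/5 = 37/3
  d7 = d6/2 + d4 - d5*4 = -199/6
  d8 = d3 - d7/3 + d6 = 529/18
Walk from origin (0, 0):
  seg 1: left by d3 = 6 → (-6, 0)
  seg 2: down by d4 = 14/3 → (-6, -14/3)
  seg 3: down by d8 = 529/18 → (-6, -613/18)
  seg 4: up by d4 = 14/3 → (-6, -529/18)
  seg 5: right by d2 = 20/3 → (2/3, -529/18)
  seg 6: down by d4 = 14/3 → (2/3, -613/18)

d4 = 14/3
d5 = 11
d6 = 37/3
d7 = -199/6
d8 = 529/18
endpoint = (2/3, -613/18)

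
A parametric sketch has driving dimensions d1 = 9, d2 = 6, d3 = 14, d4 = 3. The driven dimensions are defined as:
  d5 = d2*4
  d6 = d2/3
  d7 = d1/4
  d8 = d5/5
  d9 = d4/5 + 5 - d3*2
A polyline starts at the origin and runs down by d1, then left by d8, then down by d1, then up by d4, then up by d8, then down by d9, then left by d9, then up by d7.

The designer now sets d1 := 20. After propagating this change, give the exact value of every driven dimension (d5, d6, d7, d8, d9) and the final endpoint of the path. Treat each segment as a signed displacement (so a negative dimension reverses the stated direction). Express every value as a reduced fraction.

Apply edit: d1 := 20
  d5 = d2*4 = 24
  d6 = d2/3 = 2
  d7 = d1/4 = 5
  d8 = d5/5 = 24/5
  d9 = d4/5 + 5 - d3*2 = -112/5
Walk from origin (0, 0):
  seg 1: down by d1 = 20 → (0, -20)
  seg 2: left by d8 = 24/5 → (-24/5, -20)
  seg 3: down by d1 = 20 → (-24/5, -40)
  seg 4: up by d4 = 3 → (-24/5, -37)
  seg 5: up by d8 = 24/5 → (-24/5, -161/5)
  seg 6: down by d9 = -112/5 → (-24/5, -49/5)
  seg 7: left by d9 = -112/5 → (88/5, -49/5)
  seg 8: up by d7 = 5 → (88/5, -24/5)

d5 = 24
d6 = 2
d7 = 5
d8 = 24/5
d9 = -112/5
endpoint = (88/5, -24/5)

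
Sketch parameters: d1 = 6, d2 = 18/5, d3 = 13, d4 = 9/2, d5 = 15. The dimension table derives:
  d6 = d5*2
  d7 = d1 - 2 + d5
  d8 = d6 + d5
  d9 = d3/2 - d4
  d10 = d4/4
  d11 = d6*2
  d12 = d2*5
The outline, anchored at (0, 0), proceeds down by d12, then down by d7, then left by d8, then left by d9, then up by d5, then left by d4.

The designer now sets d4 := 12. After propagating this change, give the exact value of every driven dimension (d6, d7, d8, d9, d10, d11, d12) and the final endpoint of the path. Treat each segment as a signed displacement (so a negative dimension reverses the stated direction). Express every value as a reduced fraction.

Apply edit: d4 := 12
  d6 = d5*2 = 30
  d7 = d1 - 2 + d5 = 19
  d8 = d6 + d5 = 45
  d9 = d3/2 - d4 = -11/2
  d10 = d4/4 = 3
  d11 = d6*2 = 60
  d12 = d2*5 = 18
Walk from origin (0, 0):
  seg 1: down by d12 = 18 → (0, -18)
  seg 2: down by d7 = 19 → (0, -37)
  seg 3: left by d8 = 45 → (-45, -37)
  seg 4: left by d9 = -11/2 → (-79/2, -37)
  seg 5: up by d5 = 15 → (-79/2, -22)
  seg 6: left by d4 = 12 → (-103/2, -22)

d6 = 30
d7 = 19
d8 = 45
d9 = -11/2
d10 = 3
d11 = 60
d12 = 18
endpoint = (-103/2, -22)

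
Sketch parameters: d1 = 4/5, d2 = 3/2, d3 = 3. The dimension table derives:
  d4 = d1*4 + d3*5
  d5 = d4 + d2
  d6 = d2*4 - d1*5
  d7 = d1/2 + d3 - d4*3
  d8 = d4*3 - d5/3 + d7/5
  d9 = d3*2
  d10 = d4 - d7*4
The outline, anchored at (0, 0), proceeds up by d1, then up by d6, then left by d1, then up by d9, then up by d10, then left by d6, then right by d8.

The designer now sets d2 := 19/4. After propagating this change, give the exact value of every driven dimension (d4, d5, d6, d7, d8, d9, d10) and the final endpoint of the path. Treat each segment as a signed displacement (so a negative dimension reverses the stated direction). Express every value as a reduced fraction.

d4 = 91/5
d5 = 459/20
d6 = 15
d7 = -256/5
d8 = 3671/100
d9 = 6
d10 = 223
endpoint = (2091/100, 1224/5)

Apply edit: d2 := 19/4
  d4 = d1*4 + d3*5 = 91/5
  d5 = d4 + d2 = 459/20
  d6 = d2*4 - d1*5 = 15
  d7 = d1/2 + d3 - d4*3 = -256/5
  d8 = d4*3 - d5/3 + d7/5 = 3671/100
  d9 = d3*2 = 6
  d10 = d4 - d7*4 = 223
Walk from origin (0, 0):
  seg 1: up by d1 = 4/5 → (0, 4/5)
  seg 2: up by d6 = 15 → (0, 79/5)
  seg 3: left by d1 = 4/5 → (-4/5, 79/5)
  seg 4: up by d9 = 6 → (-4/5, 109/5)
  seg 5: up by d10 = 223 → (-4/5, 1224/5)
  seg 6: left by d6 = 15 → (-79/5, 1224/5)
  seg 7: right by d8 = 3671/100 → (2091/100, 1224/5)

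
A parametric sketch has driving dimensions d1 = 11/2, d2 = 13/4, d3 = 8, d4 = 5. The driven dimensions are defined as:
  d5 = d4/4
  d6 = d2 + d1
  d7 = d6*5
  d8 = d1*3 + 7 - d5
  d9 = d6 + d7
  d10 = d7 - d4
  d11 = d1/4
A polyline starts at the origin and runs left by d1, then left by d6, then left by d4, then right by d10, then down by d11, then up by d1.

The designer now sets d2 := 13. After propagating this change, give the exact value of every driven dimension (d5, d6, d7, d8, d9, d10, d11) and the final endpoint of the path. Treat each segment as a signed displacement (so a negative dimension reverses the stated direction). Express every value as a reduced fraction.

d5 = 5/4
d6 = 37/2
d7 = 185/2
d8 = 89/4
d9 = 111
d10 = 175/2
d11 = 11/8
endpoint = (117/2, 33/8)

Apply edit: d2 := 13
  d5 = d4/4 = 5/4
  d6 = d2 + d1 = 37/2
  d7 = d6*5 = 185/2
  d8 = d1*3 + 7 - d5 = 89/4
  d9 = d6 + d7 = 111
  d10 = d7 - d4 = 175/2
  d11 = d1/4 = 11/8
Walk from origin (0, 0):
  seg 1: left by d1 = 11/2 → (-11/2, 0)
  seg 2: left by d6 = 37/2 → (-24, 0)
  seg 3: left by d4 = 5 → (-29, 0)
  seg 4: right by d10 = 175/2 → (117/2, 0)
  seg 5: down by d11 = 11/8 → (117/2, -11/8)
  seg 6: up by d1 = 11/2 → (117/2, 33/8)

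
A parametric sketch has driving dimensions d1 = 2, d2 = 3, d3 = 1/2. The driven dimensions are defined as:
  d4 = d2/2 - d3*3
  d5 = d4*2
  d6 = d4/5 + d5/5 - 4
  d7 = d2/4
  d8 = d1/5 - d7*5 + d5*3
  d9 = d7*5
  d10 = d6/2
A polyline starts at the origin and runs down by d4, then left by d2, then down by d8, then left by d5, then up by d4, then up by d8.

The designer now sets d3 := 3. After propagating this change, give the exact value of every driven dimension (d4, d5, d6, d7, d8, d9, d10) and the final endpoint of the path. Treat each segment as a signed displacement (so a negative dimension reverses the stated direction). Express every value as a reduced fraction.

d4 = -15/2
d5 = -15
d6 = -17/2
d7 = 3/4
d8 = -967/20
d9 = 15/4
d10 = -17/4
endpoint = (12, 0)

Apply edit: d3 := 3
  d4 = d2/2 - d3*3 = -15/2
  d5 = d4*2 = -15
  d6 = d4/5 + d5/5 - 4 = -17/2
  d7 = d2/4 = 3/4
  d8 = d1/5 - d7*5 + d5*3 = -967/20
  d9 = d7*5 = 15/4
  d10 = d6/2 = -17/4
Walk from origin (0, 0):
  seg 1: down by d4 = -15/2 → (0, 15/2)
  seg 2: left by d2 = 3 → (-3, 15/2)
  seg 3: down by d8 = -967/20 → (-3, 1117/20)
  seg 4: left by d5 = -15 → (12, 1117/20)
  seg 5: up by d4 = -15/2 → (12, 967/20)
  seg 6: up by d8 = -967/20 → (12, 0)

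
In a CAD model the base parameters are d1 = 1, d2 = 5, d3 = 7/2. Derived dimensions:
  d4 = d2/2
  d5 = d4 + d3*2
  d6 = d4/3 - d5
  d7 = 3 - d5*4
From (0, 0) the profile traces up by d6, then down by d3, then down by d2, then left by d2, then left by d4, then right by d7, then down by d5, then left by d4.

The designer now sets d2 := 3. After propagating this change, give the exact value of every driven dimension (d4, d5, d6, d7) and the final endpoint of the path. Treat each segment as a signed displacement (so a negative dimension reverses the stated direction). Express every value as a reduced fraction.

d4 = 3/2
d5 = 17/2
d6 = -8
d7 = -31
endpoint = (-37, -23)

Apply edit: d2 := 3
  d4 = d2/2 = 3/2
  d5 = d4 + d3*2 = 17/2
  d6 = d4/3 - d5 = -8
  d7 = 3 - d5*4 = -31
Walk from origin (0, 0):
  seg 1: up by d6 = -8 → (0, -8)
  seg 2: down by d3 = 7/2 → (0, -23/2)
  seg 3: down by d2 = 3 → (0, -29/2)
  seg 4: left by d2 = 3 → (-3, -29/2)
  seg 5: left by d4 = 3/2 → (-9/2, -29/2)
  seg 6: right by d7 = -31 → (-71/2, -29/2)
  seg 7: down by d5 = 17/2 → (-71/2, -23)
  seg 8: left by d4 = 3/2 → (-37, -23)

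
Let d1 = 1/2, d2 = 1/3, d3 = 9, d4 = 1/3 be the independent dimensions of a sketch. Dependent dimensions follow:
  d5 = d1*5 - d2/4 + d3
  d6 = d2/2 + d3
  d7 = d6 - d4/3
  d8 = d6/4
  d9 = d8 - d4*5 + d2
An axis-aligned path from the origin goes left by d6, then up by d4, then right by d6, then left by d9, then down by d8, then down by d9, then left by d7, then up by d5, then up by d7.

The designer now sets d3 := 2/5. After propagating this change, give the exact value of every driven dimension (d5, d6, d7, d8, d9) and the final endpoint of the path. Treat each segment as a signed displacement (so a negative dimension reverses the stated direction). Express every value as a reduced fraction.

d5 = 169/60
d6 = 17/30
d7 = 41/90
d8 = 17/120
d9 = -143/120
endpoint = (53/72, 419/90)

Apply edit: d3 := 2/5
  d5 = d1*5 - d2/4 + d3 = 169/60
  d6 = d2/2 + d3 = 17/30
  d7 = d6 - d4/3 = 41/90
  d8 = d6/4 = 17/120
  d9 = d8 - d4*5 + d2 = -143/120
Walk from origin (0, 0):
  seg 1: left by d6 = 17/30 → (-17/30, 0)
  seg 2: up by d4 = 1/3 → (-17/30, 1/3)
  seg 3: right by d6 = 17/30 → (0, 1/3)
  seg 4: left by d9 = -143/120 → (143/120, 1/3)
  seg 5: down by d8 = 17/120 → (143/120, 23/120)
  seg 6: down by d9 = -143/120 → (143/120, 83/60)
  seg 7: left by d7 = 41/90 → (53/72, 83/60)
  seg 8: up by d5 = 169/60 → (53/72, 21/5)
  seg 9: up by d7 = 41/90 → (53/72, 419/90)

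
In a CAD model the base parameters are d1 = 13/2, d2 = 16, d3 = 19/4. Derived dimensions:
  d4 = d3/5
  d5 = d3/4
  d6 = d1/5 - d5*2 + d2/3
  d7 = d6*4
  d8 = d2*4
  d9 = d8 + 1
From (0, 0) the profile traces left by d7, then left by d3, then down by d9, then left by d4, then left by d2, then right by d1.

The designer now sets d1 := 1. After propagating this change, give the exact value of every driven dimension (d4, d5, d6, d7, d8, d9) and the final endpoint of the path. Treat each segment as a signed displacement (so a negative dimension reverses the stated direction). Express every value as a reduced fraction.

d4 = 19/20
d5 = 19/16
d6 = 379/120
d7 = 379/30
d8 = 64
d9 = 65
endpoint = (-100/3, -65)

Apply edit: d1 := 1
  d4 = d3/5 = 19/20
  d5 = d3/4 = 19/16
  d6 = d1/5 - d5*2 + d2/3 = 379/120
  d7 = d6*4 = 379/30
  d8 = d2*4 = 64
  d9 = d8 + 1 = 65
Walk from origin (0, 0):
  seg 1: left by d7 = 379/30 → (-379/30, 0)
  seg 2: left by d3 = 19/4 → (-1043/60, 0)
  seg 3: down by d9 = 65 → (-1043/60, -65)
  seg 4: left by d4 = 19/20 → (-55/3, -65)
  seg 5: left by d2 = 16 → (-103/3, -65)
  seg 6: right by d1 = 1 → (-100/3, -65)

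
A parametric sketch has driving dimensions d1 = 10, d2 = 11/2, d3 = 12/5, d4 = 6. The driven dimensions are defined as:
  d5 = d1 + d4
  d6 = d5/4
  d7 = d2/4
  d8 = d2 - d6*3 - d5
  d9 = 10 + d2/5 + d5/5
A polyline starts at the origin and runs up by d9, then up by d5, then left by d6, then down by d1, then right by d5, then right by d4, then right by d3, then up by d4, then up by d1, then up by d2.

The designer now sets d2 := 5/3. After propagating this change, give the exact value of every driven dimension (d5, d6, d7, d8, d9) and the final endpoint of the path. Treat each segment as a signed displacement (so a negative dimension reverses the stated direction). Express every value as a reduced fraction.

Apply edit: d2 := 5/3
  d5 = d1 + d4 = 16
  d6 = d5/4 = 4
  d7 = d2/4 = 5/12
  d8 = d2 - d6*3 - d5 = -79/3
  d9 = 10 + d2/5 + d5/5 = 203/15
Walk from origin (0, 0):
  seg 1: up by d9 = 203/15 → (0, 203/15)
  seg 2: up by d5 = 16 → (0, 443/15)
  seg 3: left by d6 = 4 → (-4, 443/15)
  seg 4: down by d1 = 10 → (-4, 293/15)
  seg 5: right by d5 = 16 → (12, 293/15)
  seg 6: right by d4 = 6 → (18, 293/15)
  seg 7: right by d3 = 12/5 → (102/5, 293/15)
  seg 8: up by d4 = 6 → (102/5, 383/15)
  seg 9: up by d1 = 10 → (102/5, 533/15)
  seg 10: up by d2 = 5/3 → (102/5, 186/5)

d5 = 16
d6 = 4
d7 = 5/12
d8 = -79/3
d9 = 203/15
endpoint = (102/5, 186/5)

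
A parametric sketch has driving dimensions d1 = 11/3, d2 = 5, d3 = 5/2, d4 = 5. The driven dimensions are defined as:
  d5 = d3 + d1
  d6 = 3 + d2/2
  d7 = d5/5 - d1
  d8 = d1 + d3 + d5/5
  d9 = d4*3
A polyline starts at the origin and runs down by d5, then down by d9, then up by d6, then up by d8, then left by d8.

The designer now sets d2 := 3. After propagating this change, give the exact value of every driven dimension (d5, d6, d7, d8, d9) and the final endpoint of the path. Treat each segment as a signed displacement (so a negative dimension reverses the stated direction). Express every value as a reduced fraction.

d5 = 37/6
d6 = 9/2
d7 = -73/30
d8 = 37/5
d9 = 15
endpoint = (-37/5, -139/15)

Apply edit: d2 := 3
  d5 = d3 + d1 = 37/6
  d6 = 3 + d2/2 = 9/2
  d7 = d5/5 - d1 = -73/30
  d8 = d1 + d3 + d5/5 = 37/5
  d9 = d4*3 = 15
Walk from origin (0, 0):
  seg 1: down by d5 = 37/6 → (0, -37/6)
  seg 2: down by d9 = 15 → (0, -127/6)
  seg 3: up by d6 = 9/2 → (0, -50/3)
  seg 4: up by d8 = 37/5 → (0, -139/15)
  seg 5: left by d8 = 37/5 → (-37/5, -139/15)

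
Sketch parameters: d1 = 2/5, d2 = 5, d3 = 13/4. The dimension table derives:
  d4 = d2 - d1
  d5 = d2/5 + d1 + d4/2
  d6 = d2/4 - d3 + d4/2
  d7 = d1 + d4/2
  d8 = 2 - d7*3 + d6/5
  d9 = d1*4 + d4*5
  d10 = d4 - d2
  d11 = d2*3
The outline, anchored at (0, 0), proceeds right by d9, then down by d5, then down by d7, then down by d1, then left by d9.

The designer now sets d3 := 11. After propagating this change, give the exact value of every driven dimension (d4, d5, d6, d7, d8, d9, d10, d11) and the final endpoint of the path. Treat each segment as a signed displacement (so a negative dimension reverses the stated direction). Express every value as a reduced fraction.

d4 = 23/5
d5 = 37/10
d6 = -149/20
d7 = 27/10
d8 = -759/100
d9 = 123/5
d10 = -2/5
d11 = 15
endpoint = (0, -34/5)

Apply edit: d3 := 11
  d4 = d2 - d1 = 23/5
  d5 = d2/5 + d1 + d4/2 = 37/10
  d6 = d2/4 - d3 + d4/2 = -149/20
  d7 = d1 + d4/2 = 27/10
  d8 = 2 - d7*3 + d6/5 = -759/100
  d9 = d1*4 + d4*5 = 123/5
  d10 = d4 - d2 = -2/5
  d11 = d2*3 = 15
Walk from origin (0, 0):
  seg 1: right by d9 = 123/5 → (123/5, 0)
  seg 2: down by d5 = 37/10 → (123/5, -37/10)
  seg 3: down by d7 = 27/10 → (123/5, -32/5)
  seg 4: down by d1 = 2/5 → (123/5, -34/5)
  seg 5: left by d9 = 123/5 → (0, -34/5)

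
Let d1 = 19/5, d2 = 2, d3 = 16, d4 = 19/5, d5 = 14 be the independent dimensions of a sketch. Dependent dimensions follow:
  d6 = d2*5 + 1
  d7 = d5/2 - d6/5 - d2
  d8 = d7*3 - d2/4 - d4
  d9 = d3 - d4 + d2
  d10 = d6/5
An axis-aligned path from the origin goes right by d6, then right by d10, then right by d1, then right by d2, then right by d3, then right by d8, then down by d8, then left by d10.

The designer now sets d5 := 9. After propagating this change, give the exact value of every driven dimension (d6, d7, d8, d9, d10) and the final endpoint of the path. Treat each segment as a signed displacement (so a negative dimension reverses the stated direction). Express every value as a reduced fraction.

Apply edit: d5 := 9
  d6 = d2*5 + 1 = 11
  d7 = d5/2 - d6/5 - d2 = 3/10
  d8 = d7*3 - d2/4 - d4 = -17/5
  d9 = d3 - d4 + d2 = 71/5
  d10 = d6/5 = 11/5
Walk from origin (0, 0):
  seg 1: right by d6 = 11 → (11, 0)
  seg 2: right by d10 = 11/5 → (66/5, 0)
  seg 3: right by d1 = 19/5 → (17, 0)
  seg 4: right by d2 = 2 → (19, 0)
  seg 5: right by d3 = 16 → (35, 0)
  seg 6: right by d8 = -17/5 → (158/5, 0)
  seg 7: down by d8 = -17/5 → (158/5, 17/5)
  seg 8: left by d10 = 11/5 → (147/5, 17/5)

d6 = 11
d7 = 3/10
d8 = -17/5
d9 = 71/5
d10 = 11/5
endpoint = (147/5, 17/5)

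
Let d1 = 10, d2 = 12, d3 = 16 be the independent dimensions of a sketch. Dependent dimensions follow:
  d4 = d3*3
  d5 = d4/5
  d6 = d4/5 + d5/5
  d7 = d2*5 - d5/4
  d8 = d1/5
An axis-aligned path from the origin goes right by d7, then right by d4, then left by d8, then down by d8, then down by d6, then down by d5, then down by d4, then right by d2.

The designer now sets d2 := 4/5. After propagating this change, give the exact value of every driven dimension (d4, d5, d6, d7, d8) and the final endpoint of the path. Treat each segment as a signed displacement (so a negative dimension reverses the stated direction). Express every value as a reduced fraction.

Apply edit: d2 := 4/5
  d4 = d3*3 = 48
  d5 = d4/5 = 48/5
  d6 = d4/5 + d5/5 = 288/25
  d7 = d2*5 - d5/4 = 8/5
  d8 = d1/5 = 2
Walk from origin (0, 0):
  seg 1: right by d7 = 8/5 → (8/5, 0)
  seg 2: right by d4 = 48 → (248/5, 0)
  seg 3: left by d8 = 2 → (238/5, 0)
  seg 4: down by d8 = 2 → (238/5, -2)
  seg 5: down by d6 = 288/25 → (238/5, -338/25)
  seg 6: down by d5 = 48/5 → (238/5, -578/25)
  seg 7: down by d4 = 48 → (238/5, -1778/25)
  seg 8: right by d2 = 4/5 → (242/5, -1778/25)

d4 = 48
d5 = 48/5
d6 = 288/25
d7 = 8/5
d8 = 2
endpoint = (242/5, -1778/25)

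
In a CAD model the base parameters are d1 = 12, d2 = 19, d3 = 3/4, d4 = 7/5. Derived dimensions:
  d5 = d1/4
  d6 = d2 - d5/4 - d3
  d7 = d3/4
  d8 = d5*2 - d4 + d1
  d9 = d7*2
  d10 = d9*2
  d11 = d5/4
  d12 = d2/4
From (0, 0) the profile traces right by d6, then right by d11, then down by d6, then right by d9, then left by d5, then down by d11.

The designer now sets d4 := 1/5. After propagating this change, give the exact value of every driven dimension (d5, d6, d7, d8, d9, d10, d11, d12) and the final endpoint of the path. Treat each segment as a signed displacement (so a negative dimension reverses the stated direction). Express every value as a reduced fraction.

d5 = 3
d6 = 35/2
d7 = 3/16
d8 = 89/5
d9 = 3/8
d10 = 3/4
d11 = 3/4
d12 = 19/4
endpoint = (125/8, -73/4)

Apply edit: d4 := 1/5
  d5 = d1/4 = 3
  d6 = d2 - d5/4 - d3 = 35/2
  d7 = d3/4 = 3/16
  d8 = d5*2 - d4 + d1 = 89/5
  d9 = d7*2 = 3/8
  d10 = d9*2 = 3/4
  d11 = d5/4 = 3/4
  d12 = d2/4 = 19/4
Walk from origin (0, 0):
  seg 1: right by d6 = 35/2 → (35/2, 0)
  seg 2: right by d11 = 3/4 → (73/4, 0)
  seg 3: down by d6 = 35/2 → (73/4, -35/2)
  seg 4: right by d9 = 3/8 → (149/8, -35/2)
  seg 5: left by d5 = 3 → (125/8, -35/2)
  seg 6: down by d11 = 3/4 → (125/8, -73/4)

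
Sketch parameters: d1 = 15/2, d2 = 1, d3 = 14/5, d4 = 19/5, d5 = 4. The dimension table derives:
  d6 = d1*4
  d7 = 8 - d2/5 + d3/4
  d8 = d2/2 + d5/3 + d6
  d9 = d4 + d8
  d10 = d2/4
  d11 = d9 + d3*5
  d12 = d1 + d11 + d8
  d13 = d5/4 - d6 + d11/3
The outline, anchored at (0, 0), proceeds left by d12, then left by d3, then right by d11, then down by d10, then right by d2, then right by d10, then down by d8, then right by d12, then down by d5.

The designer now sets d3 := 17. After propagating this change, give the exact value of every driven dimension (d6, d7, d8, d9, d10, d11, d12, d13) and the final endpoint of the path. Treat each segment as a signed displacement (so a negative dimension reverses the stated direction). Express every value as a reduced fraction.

Apply edit: d3 := 17
  d6 = d1*4 = 30
  d7 = 8 - d2/5 + d3/4 = 241/20
  d8 = d2/2 + d5/3 + d6 = 191/6
  d9 = d4 + d8 = 1069/30
  d10 = d2/4 = 1/4
  d11 = d9 + d3*5 = 3619/30
  d12 = d1 + d11 + d8 = 4799/30
  d13 = d5/4 - d6 + d11/3 = 1009/90
Walk from origin (0, 0):
  seg 1: left by d12 = 4799/30 → (-4799/30, 0)
  seg 2: left by d3 = 17 → (-5309/30, 0)
  seg 3: right by d11 = 3619/30 → (-169/3, 0)
  seg 4: down by d10 = 1/4 → (-169/3, -1/4)
  seg 5: right by d2 = 1 → (-166/3, -1/4)
  seg 6: right by d10 = 1/4 → (-661/12, -1/4)
  seg 7: down by d8 = 191/6 → (-661/12, -385/12)
  seg 8: right by d12 = 4799/30 → (6293/60, -385/12)
  seg 9: down by d5 = 4 → (6293/60, -433/12)

d6 = 30
d7 = 241/20
d8 = 191/6
d9 = 1069/30
d10 = 1/4
d11 = 3619/30
d12 = 4799/30
d13 = 1009/90
endpoint = (6293/60, -433/12)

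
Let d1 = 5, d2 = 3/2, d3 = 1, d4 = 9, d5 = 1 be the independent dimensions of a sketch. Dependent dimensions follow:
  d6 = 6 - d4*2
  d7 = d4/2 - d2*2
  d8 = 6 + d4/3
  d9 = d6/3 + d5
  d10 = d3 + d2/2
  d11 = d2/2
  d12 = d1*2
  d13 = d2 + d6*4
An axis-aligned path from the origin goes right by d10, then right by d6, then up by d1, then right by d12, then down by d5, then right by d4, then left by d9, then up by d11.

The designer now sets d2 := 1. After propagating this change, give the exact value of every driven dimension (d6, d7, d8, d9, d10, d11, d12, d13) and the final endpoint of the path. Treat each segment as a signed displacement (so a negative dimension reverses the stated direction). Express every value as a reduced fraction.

d6 = -12
d7 = 5/2
d8 = 9
d9 = -3
d10 = 3/2
d11 = 1/2
d12 = 10
d13 = -47
endpoint = (23/2, 9/2)

Apply edit: d2 := 1
  d6 = 6 - d4*2 = -12
  d7 = d4/2 - d2*2 = 5/2
  d8 = 6 + d4/3 = 9
  d9 = d6/3 + d5 = -3
  d10 = d3 + d2/2 = 3/2
  d11 = d2/2 = 1/2
  d12 = d1*2 = 10
  d13 = d2 + d6*4 = -47
Walk from origin (0, 0):
  seg 1: right by d10 = 3/2 → (3/2, 0)
  seg 2: right by d6 = -12 → (-21/2, 0)
  seg 3: up by d1 = 5 → (-21/2, 5)
  seg 4: right by d12 = 10 → (-1/2, 5)
  seg 5: down by d5 = 1 → (-1/2, 4)
  seg 6: right by d4 = 9 → (17/2, 4)
  seg 7: left by d9 = -3 → (23/2, 4)
  seg 8: up by d11 = 1/2 → (23/2, 9/2)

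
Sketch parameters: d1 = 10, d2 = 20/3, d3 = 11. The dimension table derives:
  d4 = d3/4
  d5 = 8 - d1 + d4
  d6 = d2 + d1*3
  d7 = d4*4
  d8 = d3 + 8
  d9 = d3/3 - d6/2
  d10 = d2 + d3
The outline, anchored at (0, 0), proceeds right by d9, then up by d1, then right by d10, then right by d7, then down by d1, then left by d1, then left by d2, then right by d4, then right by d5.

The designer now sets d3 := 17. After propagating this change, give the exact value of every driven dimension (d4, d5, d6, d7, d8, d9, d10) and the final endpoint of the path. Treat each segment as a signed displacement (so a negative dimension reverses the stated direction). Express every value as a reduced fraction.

d4 = 17/4
d5 = 9/4
d6 = 110/3
d7 = 17
d8 = 25
d9 = -38/3
d10 = 71/3
endpoint = (107/6, 0)

Apply edit: d3 := 17
  d4 = d3/4 = 17/4
  d5 = 8 - d1 + d4 = 9/4
  d6 = d2 + d1*3 = 110/3
  d7 = d4*4 = 17
  d8 = d3 + 8 = 25
  d9 = d3/3 - d6/2 = -38/3
  d10 = d2 + d3 = 71/3
Walk from origin (0, 0):
  seg 1: right by d9 = -38/3 → (-38/3, 0)
  seg 2: up by d1 = 10 → (-38/3, 10)
  seg 3: right by d10 = 71/3 → (11, 10)
  seg 4: right by d7 = 17 → (28, 10)
  seg 5: down by d1 = 10 → (28, 0)
  seg 6: left by d1 = 10 → (18, 0)
  seg 7: left by d2 = 20/3 → (34/3, 0)
  seg 8: right by d4 = 17/4 → (187/12, 0)
  seg 9: right by d5 = 9/4 → (107/6, 0)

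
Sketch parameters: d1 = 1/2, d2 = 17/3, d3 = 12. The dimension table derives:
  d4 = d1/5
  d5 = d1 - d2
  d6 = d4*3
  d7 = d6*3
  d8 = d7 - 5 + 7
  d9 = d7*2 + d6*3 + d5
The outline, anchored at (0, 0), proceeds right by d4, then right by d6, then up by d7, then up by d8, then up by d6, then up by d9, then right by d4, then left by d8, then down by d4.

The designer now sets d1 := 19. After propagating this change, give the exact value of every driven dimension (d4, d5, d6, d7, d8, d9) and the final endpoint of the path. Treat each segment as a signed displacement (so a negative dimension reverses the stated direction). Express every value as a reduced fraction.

Apply edit: d1 := 19
  d4 = d1/5 = 19/5
  d5 = d1 - d2 = 40/3
  d6 = d4*3 = 57/5
  d7 = d6*3 = 171/5
  d8 = d7 - 5 + 7 = 181/5
  d9 = d7*2 + d6*3 + d5 = 1739/15
Walk from origin (0, 0):
  seg 1: right by d4 = 19/5 → (19/5, 0)
  seg 2: right by d6 = 57/5 → (76/5, 0)
  seg 3: up by d7 = 171/5 → (76/5, 171/5)
  seg 4: up by d8 = 181/5 → (76/5, 352/5)
  seg 5: up by d6 = 57/5 → (76/5, 409/5)
  seg 6: up by d9 = 1739/15 → (76/5, 2966/15)
  seg 7: right by d4 = 19/5 → (19, 2966/15)
  seg 8: left by d8 = 181/5 → (-86/5, 2966/15)
  seg 9: down by d4 = 19/5 → (-86/5, 2909/15)

d4 = 19/5
d5 = 40/3
d6 = 57/5
d7 = 171/5
d8 = 181/5
d9 = 1739/15
endpoint = (-86/5, 2909/15)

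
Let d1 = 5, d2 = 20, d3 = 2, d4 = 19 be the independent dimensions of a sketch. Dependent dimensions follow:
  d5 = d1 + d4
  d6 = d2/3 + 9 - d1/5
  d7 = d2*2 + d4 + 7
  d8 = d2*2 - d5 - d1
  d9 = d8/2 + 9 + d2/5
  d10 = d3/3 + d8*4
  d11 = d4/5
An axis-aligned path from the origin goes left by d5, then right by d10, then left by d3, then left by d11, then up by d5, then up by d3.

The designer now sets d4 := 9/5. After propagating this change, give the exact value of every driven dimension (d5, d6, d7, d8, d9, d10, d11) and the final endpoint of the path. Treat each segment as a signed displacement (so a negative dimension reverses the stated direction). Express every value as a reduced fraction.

Apply edit: d4 := 9/5
  d5 = d1 + d4 = 34/5
  d6 = d2/3 + 9 - d1/5 = 44/3
  d7 = d2*2 + d4 + 7 = 244/5
  d8 = d2*2 - d5 - d1 = 141/5
  d9 = d8/2 + 9 + d2/5 = 271/10
  d10 = d3/3 + d8*4 = 1702/15
  d11 = d4/5 = 9/25
Walk from origin (0, 0):
  seg 1: left by d5 = 34/5 → (-34/5, 0)
  seg 2: right by d10 = 1702/15 → (320/3, 0)
  seg 3: left by d3 = 2 → (314/3, 0)
  seg 4: left by d11 = 9/25 → (7823/75, 0)
  seg 5: up by d5 = 34/5 → (7823/75, 34/5)
  seg 6: up by d3 = 2 → (7823/75, 44/5)

d5 = 34/5
d6 = 44/3
d7 = 244/5
d8 = 141/5
d9 = 271/10
d10 = 1702/15
d11 = 9/25
endpoint = (7823/75, 44/5)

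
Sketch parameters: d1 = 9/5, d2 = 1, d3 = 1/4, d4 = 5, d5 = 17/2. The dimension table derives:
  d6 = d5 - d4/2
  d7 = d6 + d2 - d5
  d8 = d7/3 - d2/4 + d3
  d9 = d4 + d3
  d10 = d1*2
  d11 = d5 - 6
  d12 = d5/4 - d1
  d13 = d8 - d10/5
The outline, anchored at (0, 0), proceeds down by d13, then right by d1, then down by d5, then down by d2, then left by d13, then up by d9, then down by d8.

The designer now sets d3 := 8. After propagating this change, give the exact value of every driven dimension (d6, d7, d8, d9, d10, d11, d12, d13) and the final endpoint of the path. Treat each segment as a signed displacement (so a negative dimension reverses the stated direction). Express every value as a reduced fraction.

d6 = 6
d7 = -3/2
d8 = 29/4
d9 = 13
d10 = 18/5
d11 = 5/2
d12 = 13/40
d13 = 653/100
endpoint = (-473/100, -257/25)

Apply edit: d3 := 8
  d6 = d5 - d4/2 = 6
  d7 = d6 + d2 - d5 = -3/2
  d8 = d7/3 - d2/4 + d3 = 29/4
  d9 = d4 + d3 = 13
  d10 = d1*2 = 18/5
  d11 = d5 - 6 = 5/2
  d12 = d5/4 - d1 = 13/40
  d13 = d8 - d10/5 = 653/100
Walk from origin (0, 0):
  seg 1: down by d13 = 653/100 → (0, -653/100)
  seg 2: right by d1 = 9/5 → (9/5, -653/100)
  seg 3: down by d5 = 17/2 → (9/5, -1503/100)
  seg 4: down by d2 = 1 → (9/5, -1603/100)
  seg 5: left by d13 = 653/100 → (-473/100, -1603/100)
  seg 6: up by d9 = 13 → (-473/100, -303/100)
  seg 7: down by d8 = 29/4 → (-473/100, -257/25)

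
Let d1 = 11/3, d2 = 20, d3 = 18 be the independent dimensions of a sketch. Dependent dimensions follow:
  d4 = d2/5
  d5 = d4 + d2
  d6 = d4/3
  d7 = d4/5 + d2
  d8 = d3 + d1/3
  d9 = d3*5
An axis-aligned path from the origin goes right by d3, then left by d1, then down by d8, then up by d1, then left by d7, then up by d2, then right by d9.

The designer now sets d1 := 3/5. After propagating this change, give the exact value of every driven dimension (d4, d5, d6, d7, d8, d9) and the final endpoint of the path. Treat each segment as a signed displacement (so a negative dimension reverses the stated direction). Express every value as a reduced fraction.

d4 = 4
d5 = 24
d6 = 4/3
d7 = 104/5
d8 = 91/5
d9 = 90
endpoint = (433/5, 12/5)

Apply edit: d1 := 3/5
  d4 = d2/5 = 4
  d5 = d4 + d2 = 24
  d6 = d4/3 = 4/3
  d7 = d4/5 + d2 = 104/5
  d8 = d3 + d1/3 = 91/5
  d9 = d3*5 = 90
Walk from origin (0, 0):
  seg 1: right by d3 = 18 → (18, 0)
  seg 2: left by d1 = 3/5 → (87/5, 0)
  seg 3: down by d8 = 91/5 → (87/5, -91/5)
  seg 4: up by d1 = 3/5 → (87/5, -88/5)
  seg 5: left by d7 = 104/5 → (-17/5, -88/5)
  seg 6: up by d2 = 20 → (-17/5, 12/5)
  seg 7: right by d9 = 90 → (433/5, 12/5)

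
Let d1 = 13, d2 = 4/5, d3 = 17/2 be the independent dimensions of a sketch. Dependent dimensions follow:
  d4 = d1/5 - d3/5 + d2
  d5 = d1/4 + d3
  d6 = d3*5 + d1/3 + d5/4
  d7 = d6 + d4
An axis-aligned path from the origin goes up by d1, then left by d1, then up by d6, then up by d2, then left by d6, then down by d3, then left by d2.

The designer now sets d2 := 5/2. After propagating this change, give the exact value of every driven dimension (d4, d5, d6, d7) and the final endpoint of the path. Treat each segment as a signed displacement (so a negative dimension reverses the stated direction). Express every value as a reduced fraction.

Apply edit: d2 := 5/2
  d4 = d1/5 - d3/5 + d2 = 17/5
  d5 = d1/4 + d3 = 47/4
  d6 = d3*5 + d1/3 + d5/4 = 2389/48
  d7 = d6 + d4 = 12761/240
Walk from origin (0, 0):
  seg 1: up by d1 = 13 → (0, 13)
  seg 2: left by d1 = 13 → (-13, 13)
  seg 3: up by d6 = 2389/48 → (-13, 3013/48)
  seg 4: up by d2 = 5/2 → (-13, 3133/48)
  seg 5: left by d6 = 2389/48 → (-3013/48, 3133/48)
  seg 6: down by d3 = 17/2 → (-3013/48, 2725/48)
  seg 7: left by d2 = 5/2 → (-3133/48, 2725/48)

d4 = 17/5
d5 = 47/4
d6 = 2389/48
d7 = 12761/240
endpoint = (-3133/48, 2725/48)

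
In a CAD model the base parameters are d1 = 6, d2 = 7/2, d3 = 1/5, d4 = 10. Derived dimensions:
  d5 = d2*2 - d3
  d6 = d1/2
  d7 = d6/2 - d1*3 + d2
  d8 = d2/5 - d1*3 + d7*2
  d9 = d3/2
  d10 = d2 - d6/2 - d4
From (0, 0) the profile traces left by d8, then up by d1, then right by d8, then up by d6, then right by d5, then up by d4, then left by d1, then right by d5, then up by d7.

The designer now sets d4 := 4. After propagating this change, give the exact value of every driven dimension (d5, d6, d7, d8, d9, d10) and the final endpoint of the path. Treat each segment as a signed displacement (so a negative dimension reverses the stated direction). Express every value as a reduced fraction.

d5 = 34/5
d6 = 3
d7 = -13
d8 = -433/10
d9 = 1/10
d10 = -2
endpoint = (38/5, 0)

Apply edit: d4 := 4
  d5 = d2*2 - d3 = 34/5
  d6 = d1/2 = 3
  d7 = d6/2 - d1*3 + d2 = -13
  d8 = d2/5 - d1*3 + d7*2 = -433/10
  d9 = d3/2 = 1/10
  d10 = d2 - d6/2 - d4 = -2
Walk from origin (0, 0):
  seg 1: left by d8 = -433/10 → (433/10, 0)
  seg 2: up by d1 = 6 → (433/10, 6)
  seg 3: right by d8 = -433/10 → (0, 6)
  seg 4: up by d6 = 3 → (0, 9)
  seg 5: right by d5 = 34/5 → (34/5, 9)
  seg 6: up by d4 = 4 → (34/5, 13)
  seg 7: left by d1 = 6 → (4/5, 13)
  seg 8: right by d5 = 34/5 → (38/5, 13)
  seg 9: up by d7 = -13 → (38/5, 0)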